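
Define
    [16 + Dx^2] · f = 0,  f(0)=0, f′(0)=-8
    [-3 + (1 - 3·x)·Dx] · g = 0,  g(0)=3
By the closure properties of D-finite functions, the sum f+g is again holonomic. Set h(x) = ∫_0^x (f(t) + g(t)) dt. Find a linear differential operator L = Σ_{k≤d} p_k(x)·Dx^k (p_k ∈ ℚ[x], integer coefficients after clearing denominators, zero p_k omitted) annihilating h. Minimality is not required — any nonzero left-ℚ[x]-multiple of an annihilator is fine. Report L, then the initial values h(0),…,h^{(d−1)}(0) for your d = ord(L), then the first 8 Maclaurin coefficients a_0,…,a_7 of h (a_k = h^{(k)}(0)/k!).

L = (-1680 + 2304·x - 3456·x^2)·Dx + (272 - 1584·x + 3456·x^2 - 3456·x^3)·Dx^2 + (-105 + 144·x - 216·x^2)·Dx^3 + (17 - 99·x + 216·x^2 - 216·x^3)·Dx^4  (order 4).
h: a_k = 0, 3, 1/2, 9, 307/12, 243/5, 10679/90, 2187/7, …
ICs: h(0) = 0, h′(0) = 3, h′′(0) = 1, h′′′(0) = 54.

f: a_k = 0, -8, 0, 64/3, 0, -256/15, 0, 2048/315, …
g: a_k = 3, 9, 27, 81, 243, 729, 2187, 6561, …
L₀ := lclm(L_f,L_g); ord L₀ ≤ 2+1.
Integrate: L := L₀·Dx.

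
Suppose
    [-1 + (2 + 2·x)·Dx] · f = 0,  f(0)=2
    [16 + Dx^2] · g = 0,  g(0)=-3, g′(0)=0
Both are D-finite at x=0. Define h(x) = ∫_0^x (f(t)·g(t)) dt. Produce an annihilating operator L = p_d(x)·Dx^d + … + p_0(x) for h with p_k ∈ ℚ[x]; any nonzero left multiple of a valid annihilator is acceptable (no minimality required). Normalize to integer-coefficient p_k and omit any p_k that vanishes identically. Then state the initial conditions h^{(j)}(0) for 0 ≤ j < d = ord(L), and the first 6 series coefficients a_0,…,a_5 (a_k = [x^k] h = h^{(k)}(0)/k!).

f: a_k = 2, 1, -1/4, 1/8, -5/64, 7/128, …
g: a_k = -3, 0, 24, 0, -32, 0, …
h₀=f·g: eliminate ⇒ L₀, order ≤ 1·2.
Integrate: L := L₀·Dx.
L = (67 + 128·x + 64·x^2)·Dx + (-4 - 4·x)·Dx^2 + (4 + 8·x + 4·x^2)·Dx^3  (order 3).
h: a_k = 0, -6, -3/2, 65/4, 189/32, -893/64, …
ICs: h(0) = 0, h′(0) = -6, h′′(0) = -3.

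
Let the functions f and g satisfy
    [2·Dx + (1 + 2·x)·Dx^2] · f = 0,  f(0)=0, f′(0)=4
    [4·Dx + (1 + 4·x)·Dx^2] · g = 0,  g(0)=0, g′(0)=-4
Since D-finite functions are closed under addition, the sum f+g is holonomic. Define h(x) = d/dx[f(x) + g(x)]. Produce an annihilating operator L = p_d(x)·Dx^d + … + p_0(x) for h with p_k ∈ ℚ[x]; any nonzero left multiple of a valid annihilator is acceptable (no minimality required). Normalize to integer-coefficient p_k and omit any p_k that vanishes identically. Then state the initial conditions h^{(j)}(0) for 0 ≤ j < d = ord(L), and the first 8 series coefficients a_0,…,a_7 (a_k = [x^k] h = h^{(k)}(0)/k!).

L = 16 + (12 + 32·x)·Dx + (1 + 6·x + 8·x^2)·Dx^2  (order 2).
h: a_k = 0, 8, -48, 224, -960, 3968, -16128, 65024, …
ICs: h(0) = 0, h′(0) = 8.

f: a_k = 0, 4, -4, 16/3, -8, 64/5, -64/3, 256/7, …
g: a_k = 0, -4, 8, -64/3, 64, -1024/5, 2048/3, -16384/7, …
Weyl lclm of L_f,L_g ⇒ L₀ (ord ≤ 4).
h₀' ⇒ L via d/dx closure of L₀.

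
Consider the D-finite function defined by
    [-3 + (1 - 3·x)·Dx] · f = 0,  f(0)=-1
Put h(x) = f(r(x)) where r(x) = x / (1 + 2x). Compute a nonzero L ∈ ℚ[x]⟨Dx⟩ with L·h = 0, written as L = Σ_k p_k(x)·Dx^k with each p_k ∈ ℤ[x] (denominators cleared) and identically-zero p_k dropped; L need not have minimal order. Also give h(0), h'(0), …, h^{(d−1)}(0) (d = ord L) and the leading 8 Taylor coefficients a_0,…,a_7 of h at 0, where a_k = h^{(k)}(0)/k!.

f: a_k = -1, -3, -9, -27, -81, -243, -729, -2187, …
h₀=f(r): pull back L_f along r ⇒ L₀.
L = 3 + (-1 - x + 2·x^2)·Dx  (order 1).
h: a_k = -1, -3, -3, -3, -3, -3, -3, -3, …
ICs: h(0) = -1.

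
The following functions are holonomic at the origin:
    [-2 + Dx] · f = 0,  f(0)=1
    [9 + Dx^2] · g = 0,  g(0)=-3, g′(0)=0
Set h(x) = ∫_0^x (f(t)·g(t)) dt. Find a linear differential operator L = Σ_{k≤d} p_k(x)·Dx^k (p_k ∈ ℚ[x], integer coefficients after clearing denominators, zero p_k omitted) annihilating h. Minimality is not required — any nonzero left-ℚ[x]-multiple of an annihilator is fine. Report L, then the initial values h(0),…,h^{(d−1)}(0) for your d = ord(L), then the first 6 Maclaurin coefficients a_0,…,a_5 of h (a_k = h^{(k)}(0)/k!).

f: a_k = 1, 2, 2, 4/3, 2/3, 4/15, …
g: a_k = -3, 0, 27/2, 0, -81/8, 0, …
Product ⇒ symmetric product L₀, ord ≤ 2.
Integrate: L := L₀·Dx.
L = 13·Dx - 4·Dx^2 + Dx^3  (order 3).
h: a_k = 0, -3, -3, 5/2, 23/4, 119/40, …
ICs: h(0) = 0, h′(0) = -3, h′′(0) = -6.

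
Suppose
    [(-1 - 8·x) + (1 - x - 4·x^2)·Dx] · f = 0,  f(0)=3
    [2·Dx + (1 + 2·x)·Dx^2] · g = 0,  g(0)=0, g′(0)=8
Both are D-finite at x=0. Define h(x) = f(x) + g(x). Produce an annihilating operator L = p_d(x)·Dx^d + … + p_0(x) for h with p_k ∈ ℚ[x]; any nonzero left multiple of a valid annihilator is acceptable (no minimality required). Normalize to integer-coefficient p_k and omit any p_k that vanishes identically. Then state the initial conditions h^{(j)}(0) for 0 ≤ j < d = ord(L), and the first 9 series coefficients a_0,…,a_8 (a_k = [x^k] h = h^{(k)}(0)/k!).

L = (94 + 644·x + 1664·x^2 + 1920·x^3 + 1536·x^4)·Dx + (23 + 324·x + 1448·x^2 + 3072·x^3 + 3904·x^4 + 2560·x^5)·Dx^2 + (-6 - 35·x - 53·x^2 + 98·x^3 + 528·x^4 + 864·x^5 + 512·x^6)·Dx^3  (order 3).
h: a_k = 3, 11, 7, 113/3, 71, 1103/5, 1501/3, 9773/7, 3367, …
ICs: h(0) = 3, h′(0) = 11, h′′(0) = 14.

f: a_k = 3, 3, 15, 27, 87, 195, 543, 1323, 3495, …
g: a_k = 0, 8, -8, 32/3, -16, 128/5, -128/3, 512/7, -128, …
h₀=f+g: left-lcm gives L₀, ord ≤ 3.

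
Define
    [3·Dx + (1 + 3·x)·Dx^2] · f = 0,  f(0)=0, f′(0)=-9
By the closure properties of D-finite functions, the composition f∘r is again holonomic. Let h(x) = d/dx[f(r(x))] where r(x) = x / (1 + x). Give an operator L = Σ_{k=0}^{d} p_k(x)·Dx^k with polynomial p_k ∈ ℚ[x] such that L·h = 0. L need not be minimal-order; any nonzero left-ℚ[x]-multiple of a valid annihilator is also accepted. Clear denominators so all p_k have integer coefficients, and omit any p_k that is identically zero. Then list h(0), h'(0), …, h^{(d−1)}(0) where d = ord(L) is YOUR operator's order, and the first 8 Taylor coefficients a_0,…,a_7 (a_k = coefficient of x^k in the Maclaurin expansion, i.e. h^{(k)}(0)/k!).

f: a_k = 0, -9, 27/2, -27, 243/4, -729/5, 729/2, -6561/7, …
h₀=f(r): pull back L_f along r ⇒ L₀.
Derive L from L₀ (diff closure).
L = (5 + 8·x) + (1 + 5·x + 4·x^2)·Dx  (order 1).
h: a_k = -9, 45, -189, 765, -3069, 12285, -49149, 196605, …
ICs: h(0) = -9.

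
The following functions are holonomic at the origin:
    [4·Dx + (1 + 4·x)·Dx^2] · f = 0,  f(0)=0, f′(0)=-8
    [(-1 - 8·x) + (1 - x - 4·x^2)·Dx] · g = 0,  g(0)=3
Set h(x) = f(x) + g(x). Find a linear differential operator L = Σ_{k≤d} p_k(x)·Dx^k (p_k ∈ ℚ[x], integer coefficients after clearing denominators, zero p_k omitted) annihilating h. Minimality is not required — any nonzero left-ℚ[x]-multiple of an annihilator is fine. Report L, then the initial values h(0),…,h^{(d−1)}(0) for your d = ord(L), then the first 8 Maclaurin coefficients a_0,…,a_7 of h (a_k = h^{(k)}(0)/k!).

L = (-268 - 1616·x - 5504·x^2 - 4608·x^3 - 6144·x^4)·Dx + (-11 - 360·x - 3008·x^2 - 7680·x^3 - 9472·x^4 - 10240·x^5)·Dx^2 + (7 + 67·x + 154·x^2 - 136·x^3 - 928·x^4 - 2176·x^5 - 2048·x^6)·Dx^3  (order 3).
h: a_k = 3, -5, 31, -47/3, 215, -1073/5, 5725/3, -23507/7, …
ICs: h(0) = 3, h′(0) = -5, h′′(0) = 62.

f: a_k = 0, -8, 16, -128/3, 128, -2048/5, 4096/3, -32768/7, …
g: a_k = 3, 3, 15, 27, 87, 195, 543, 1323, …
h₀=f+g: left-lcm gives L₀, ord ≤ 3.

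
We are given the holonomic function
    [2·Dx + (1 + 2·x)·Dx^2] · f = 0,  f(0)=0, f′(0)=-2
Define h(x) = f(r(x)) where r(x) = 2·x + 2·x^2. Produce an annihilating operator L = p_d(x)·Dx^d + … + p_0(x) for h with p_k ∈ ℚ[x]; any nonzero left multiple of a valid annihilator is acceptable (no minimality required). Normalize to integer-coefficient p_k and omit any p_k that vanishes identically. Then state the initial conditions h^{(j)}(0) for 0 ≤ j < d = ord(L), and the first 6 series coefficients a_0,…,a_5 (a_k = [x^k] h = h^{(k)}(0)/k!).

L = 2·Dx + (1 + 2·x)·Dx^2  (order 2).
h: a_k = 0, -4, 4, -16/3, 8, -64/5, …
ICs: h(0) = 0, h′(0) = -4.

f: a_k = 0, -2, 2, -8/3, 4, -32/5, …
f∘r: x↦r, Dx↦Dx/r' in L_f ⇒ L₀.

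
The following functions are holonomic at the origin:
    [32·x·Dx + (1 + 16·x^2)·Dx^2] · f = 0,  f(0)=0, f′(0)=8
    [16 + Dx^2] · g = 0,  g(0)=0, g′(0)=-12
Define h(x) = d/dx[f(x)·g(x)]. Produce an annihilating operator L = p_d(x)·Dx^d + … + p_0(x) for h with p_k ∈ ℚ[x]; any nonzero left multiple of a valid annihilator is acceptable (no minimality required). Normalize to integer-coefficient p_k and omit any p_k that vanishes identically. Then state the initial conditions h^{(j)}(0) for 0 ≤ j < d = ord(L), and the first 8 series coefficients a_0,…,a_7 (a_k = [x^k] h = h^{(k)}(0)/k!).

f: a_k = 0, 8, 0, -128/3, 0, 2048/5, 0, -32768/7, …
g: a_k = 0, -12, 0, 32, 0, -128/5, 0, 1024/105, …
L₀ := L_f ⊗_s L_g (sym. prod.), ord ≤ 4.
Differentiate: ansatz ord ≤ ord L₀ ⇒ L.
L = (14080 + 602112·x^2 + 15106048·x^4 + 50331648·x^6 + 100663296·x^8 + 268435456·x^10 + 2147483648·x^12) + (8704·x + 581632·x^3 + 9175040·x^5 + 41943040·x^7 + 167772160·x^9 + 536870912·x^11)·Dx + (960 + 43520·x^2 + 1093632·x^4 + 4849664·x^6 + 16777216·x^8 + 67108864·x^10 + 268435456·x^12)·Dx^2 + (544·x + 36352·x^3 + 573440·x^5 + 2621440·x^7 + 10485760·x^9 + 33554432·x^11)·Dx^3 + (5 + 368·x^2 + 9344·x^4 + 106496·x^6 + 655360·x^8 + 3145728·x^10 + 8388608·x^12)·Dx^4  (order 4).
h: a_k = 0, -192, 0, 3072, 0, -38912, 0, 2818048/5, …
ICs: h(0) = 0, h′(0) = -192, h′′(0) = 0, h′′′(0) = 18432.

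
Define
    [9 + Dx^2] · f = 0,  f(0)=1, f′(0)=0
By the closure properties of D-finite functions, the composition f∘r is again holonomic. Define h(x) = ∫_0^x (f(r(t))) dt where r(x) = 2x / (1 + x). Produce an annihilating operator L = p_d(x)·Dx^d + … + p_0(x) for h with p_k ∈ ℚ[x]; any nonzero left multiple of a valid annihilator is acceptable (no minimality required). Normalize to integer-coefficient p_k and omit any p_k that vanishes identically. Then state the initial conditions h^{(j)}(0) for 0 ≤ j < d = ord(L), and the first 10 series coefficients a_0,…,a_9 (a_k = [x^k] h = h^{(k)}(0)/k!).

L = 36·Dx + (2 + 6·x + 6·x^2 + 2·x^3)·Dx^2 + (1 + 4·x + 6·x^2 + 4·x^3 + x^4)·Dx^3  (order 3).
h: a_k = 0, 1, 0, -6, 9, 0, -24, 1926/35, -729/10, 346/7, …
ICs: h(0) = 0, h′(0) = 1, h′′(0) = 0.

f: a_k = 1, 0, -9/2, 0, 27/8, 0, -81/80, 0, 729/4480, 0, …
f∘r: x↦r, Dx↦Dx/r' in L_f ⇒ L₀.
h=∫₀ˣh₀: take L = L₀·Dx.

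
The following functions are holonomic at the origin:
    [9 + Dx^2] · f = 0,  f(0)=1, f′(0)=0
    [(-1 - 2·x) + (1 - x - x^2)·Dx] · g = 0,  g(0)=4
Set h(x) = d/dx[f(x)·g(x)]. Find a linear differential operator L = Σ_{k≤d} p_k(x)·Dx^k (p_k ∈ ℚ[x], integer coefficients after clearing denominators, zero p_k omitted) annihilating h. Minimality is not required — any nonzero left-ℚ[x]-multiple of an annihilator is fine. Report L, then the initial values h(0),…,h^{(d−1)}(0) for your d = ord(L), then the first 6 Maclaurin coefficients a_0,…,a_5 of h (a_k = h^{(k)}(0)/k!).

L = (3 - 162·x - 81·x^2 + 162·x^3 + 81·x^4) + (-12 - 6·x + 54·x^2 + 36·x^3)·Dx + (7 - 16·x - 7·x^2 + 18·x^3 + 9·x^4)·Dx^2  (order 2).
h: a_k = 4, -20, -18, -10, -85/2, -903/10, …
ICs: h(0) = 4, h′(0) = -20.

f: a_k = 1, 0, -9/2, 0, 27/8, 0, …
g: a_k = 4, 4, 8, 12, 20, 32, …
Sym-product of L_f,L_g gives L₀ (≤ ord 2).
Derive L from L₀ (diff closure).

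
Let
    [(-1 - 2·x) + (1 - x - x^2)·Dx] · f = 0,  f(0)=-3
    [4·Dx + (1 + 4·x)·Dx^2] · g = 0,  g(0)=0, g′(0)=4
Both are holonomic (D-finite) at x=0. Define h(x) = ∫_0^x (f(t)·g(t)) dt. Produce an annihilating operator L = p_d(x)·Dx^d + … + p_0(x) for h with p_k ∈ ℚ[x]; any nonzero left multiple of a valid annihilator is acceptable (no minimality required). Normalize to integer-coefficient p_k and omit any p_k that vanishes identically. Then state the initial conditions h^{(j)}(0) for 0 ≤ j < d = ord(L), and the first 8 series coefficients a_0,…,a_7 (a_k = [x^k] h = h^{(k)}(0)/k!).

L = (6 + 16·x)·Dx + (-2 + 16·x + 20·x^2)·Dx^2 + (-1 - 3·x + 5·x^2 + 4·x^3)·Dx^3  (order 3).
h: a_k = 0, 0, -6, 4, -16, 28, -1346/15, 8248/35, …
ICs: h(0) = 0, h′(0) = 0, h′′(0) = -12.

f: a_k = -3, -3, -6, -9, -15, -24, -39, -63, …
g: a_k = 0, 4, -8, 64/3, -64, 1024/5, -2048/3, 16384/7, …
f·g: L₀ = L_f ⊗_s L_g, ord ≤ 1·2.
∫: right-multiply L₀ by Dx.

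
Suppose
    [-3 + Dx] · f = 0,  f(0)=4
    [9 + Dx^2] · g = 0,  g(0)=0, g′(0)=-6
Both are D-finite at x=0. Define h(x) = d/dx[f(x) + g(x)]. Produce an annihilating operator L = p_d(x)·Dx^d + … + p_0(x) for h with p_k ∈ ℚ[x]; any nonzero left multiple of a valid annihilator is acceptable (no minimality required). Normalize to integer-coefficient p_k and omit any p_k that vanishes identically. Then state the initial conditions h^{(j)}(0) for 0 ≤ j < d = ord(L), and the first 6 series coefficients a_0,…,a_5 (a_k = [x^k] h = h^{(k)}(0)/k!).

L = 27 - 9·Dx + 3·Dx^2 - Dx^3  (order 3).
h: a_k = 6, 36, 81, 54, 81/4, 243/10, …
ICs: h(0) = 6, h′(0) = 36, h′′(0) = 162.

f: a_k = 4, 12, 18, 18, 27/2, 81/10, …
g: a_k = 0, -6, 0, 9, 0, -81/20, …
L₀ := lclm(L_f,L_g); ord L₀ ≤ 1+2.
Differentiate: ansatz ord ≤ ord L₀ ⇒ L.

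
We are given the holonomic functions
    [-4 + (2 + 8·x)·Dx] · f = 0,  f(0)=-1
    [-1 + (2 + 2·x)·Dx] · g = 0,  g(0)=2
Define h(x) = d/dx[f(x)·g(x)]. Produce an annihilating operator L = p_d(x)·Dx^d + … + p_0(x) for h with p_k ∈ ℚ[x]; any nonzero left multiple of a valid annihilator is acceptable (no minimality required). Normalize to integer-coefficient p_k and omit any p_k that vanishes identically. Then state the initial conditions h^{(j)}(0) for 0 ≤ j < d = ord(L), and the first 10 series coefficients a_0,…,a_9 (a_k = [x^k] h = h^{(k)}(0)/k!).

f: a_k = -1, -2, 2, -4, 10, -28, 84, -264, 858, -2860, …
g: a_k = 2, 1, -1/4, 1/8, -5/64, 7/128, -21/512, 33/1024, -429/16384, 715/32768, …
Product ⇒ symmetric product L₀, ord ≤ 1.
Differentiate: ansatz ord ≤ ord L₀ ⇒ L.
L = -9 + (-10 - 66·x - 120·x^2 - 64·x^3)·Dx  (order 1).
h: a_k = -5, 9/2, -135/8, 981/16, -28575/128, 210087/256, -3120075/1024, 23369805/2048, -1410418575/32768, 10703201715/65536, …
ICs: h(0) = -5.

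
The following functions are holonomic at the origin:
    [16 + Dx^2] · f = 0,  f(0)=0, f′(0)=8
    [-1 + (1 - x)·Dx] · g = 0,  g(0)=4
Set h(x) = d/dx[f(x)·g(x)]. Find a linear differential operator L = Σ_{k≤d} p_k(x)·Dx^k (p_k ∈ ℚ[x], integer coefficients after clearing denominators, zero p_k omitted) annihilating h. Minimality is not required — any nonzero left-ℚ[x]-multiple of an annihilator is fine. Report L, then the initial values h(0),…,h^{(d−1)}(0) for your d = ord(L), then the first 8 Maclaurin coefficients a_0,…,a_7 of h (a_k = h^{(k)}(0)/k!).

f: a_k = 0, 8, 0, -64/3, 0, 256/15, 0, -2048/315, …
g: a_k = 4, 4, 4, 4, 4, 4, 4, 4, …
Sym-product of L_f,L_g gives L₀ (≤ ord 2).
Derive L from L₀ (diff closure).
L = (14 - 32·x + 16·x^2) + (-2 + 2·x)·Dx + (1 - 2·x + x^2)·Dx^2  (order 2).
h: a_k = 32, 64, -160, -640/3, 224/3, 448/5, -3488/45, -27904/315, …
ICs: h(0) = 32, h′(0) = 64.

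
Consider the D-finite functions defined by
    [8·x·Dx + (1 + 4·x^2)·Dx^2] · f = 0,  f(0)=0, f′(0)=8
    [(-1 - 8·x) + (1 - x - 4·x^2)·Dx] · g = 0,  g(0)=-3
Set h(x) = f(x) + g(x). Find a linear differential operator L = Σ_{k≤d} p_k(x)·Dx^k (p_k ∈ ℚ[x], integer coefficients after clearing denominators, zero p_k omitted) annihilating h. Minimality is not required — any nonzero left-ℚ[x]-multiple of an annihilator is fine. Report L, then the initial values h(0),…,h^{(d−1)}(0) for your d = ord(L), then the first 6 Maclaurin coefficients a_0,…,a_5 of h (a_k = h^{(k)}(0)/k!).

L = (40 - 160·x - 2272·x^2 - 4608·x^3 - 16896·x^4 - 6144·x^6)·Dx + (-31 - 264·x - 364·x^2 - 2208·x^3 - 4160·x^4 - 12800·x^5 - 768·x^6 - 6144·x^7)·Dx^2 + (5 + 11·x + 80·x^2 - 116·x^3 - 80·x^4 - 704·x^5 - 1536·x^6 - 256·x^7 - 1024·x^8)·Dx^3  (order 3).
h: a_k = -3, 5, -15, -113/3, -87, -847/5, …
ICs: h(0) = -3, h′(0) = 5, h′′(0) = -30.

f: a_k = 0, 8, 0, -32/3, 0, 128/5, …
g: a_k = -3, -3, -15, -27, -87, -195, …
Sum ⇒ L₀ = lclm(L_f,L_g) in ℚ(x)⟨Dx⟩.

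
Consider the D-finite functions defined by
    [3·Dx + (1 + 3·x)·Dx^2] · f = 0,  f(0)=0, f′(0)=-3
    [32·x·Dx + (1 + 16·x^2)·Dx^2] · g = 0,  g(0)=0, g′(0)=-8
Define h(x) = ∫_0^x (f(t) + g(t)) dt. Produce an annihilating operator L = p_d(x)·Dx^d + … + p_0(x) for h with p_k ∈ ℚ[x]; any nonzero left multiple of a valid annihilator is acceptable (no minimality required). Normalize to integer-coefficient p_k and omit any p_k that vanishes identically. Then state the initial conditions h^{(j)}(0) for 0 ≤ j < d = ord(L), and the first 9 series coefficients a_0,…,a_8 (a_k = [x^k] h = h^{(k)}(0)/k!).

L = (-96 - 864·x + 4608·x^2 + 4608·x^3)·Dx^2 + (-50 - 192·x + 672·x^2 + 9216·x^3 + 9216·x^4)·Dx^3 + (-3 + 23·x + 96·x^2 + 512·x^3 + 2304·x^4 + 2304·x^5)·Dx^4  (order 4).
h: a_k = 0, 0, -11/2, 3/2, 101/12, 81/20, -2291/30, 243/14, 30581/56, …
ICs: h(0) = 0, h′(0) = 0, h′′(0) = -11, h′′′(0) = 9.

f: a_k = 0, -3, 9/2, -9, 81/4, -243/5, 243/2, -2187/7, 6561/8, …
g: a_k = 0, -8, 0, 128/3, 0, -2048/5, 0, 32768/7, 0, …
Weyl lclm of L_f,L_g ⇒ L₀ (ord ≤ 4).
Integrate: L := L₀·Dx.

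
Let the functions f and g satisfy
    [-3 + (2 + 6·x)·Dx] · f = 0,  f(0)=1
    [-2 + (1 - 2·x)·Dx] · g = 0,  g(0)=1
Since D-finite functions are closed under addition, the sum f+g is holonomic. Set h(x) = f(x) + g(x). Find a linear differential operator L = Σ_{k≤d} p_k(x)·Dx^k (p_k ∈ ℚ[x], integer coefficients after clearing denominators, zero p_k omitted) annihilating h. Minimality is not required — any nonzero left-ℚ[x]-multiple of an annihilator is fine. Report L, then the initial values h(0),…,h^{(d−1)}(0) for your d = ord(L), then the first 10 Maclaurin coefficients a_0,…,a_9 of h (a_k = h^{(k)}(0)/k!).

L = (66 + 108·x) + (-41 - 156·x - 324·x^2)·Dx + (2 + 38·x + 24·x^2 - 216·x^3)·Dx^2  (order 2).
h: a_k = 2, 7/2, 23/8, 155/16, 1643/128, 9893/256, 50227/1024, 334315/2048, 5573939/32768, 47627777/65536, …
ICs: h(0) = 2, h′(0) = 7/2.

f: a_k = 1, 3/2, -9/8, 27/16, -405/128, 1701/256, -15309/1024, 72171/2048, -2814669/32768, 14073345/65536, …
g: a_k = 1, 2, 4, 8, 16, 32, 64, 128, 256, 512, …
Weyl lclm of L_f,L_g ⇒ L₀ (ord ≤ 2).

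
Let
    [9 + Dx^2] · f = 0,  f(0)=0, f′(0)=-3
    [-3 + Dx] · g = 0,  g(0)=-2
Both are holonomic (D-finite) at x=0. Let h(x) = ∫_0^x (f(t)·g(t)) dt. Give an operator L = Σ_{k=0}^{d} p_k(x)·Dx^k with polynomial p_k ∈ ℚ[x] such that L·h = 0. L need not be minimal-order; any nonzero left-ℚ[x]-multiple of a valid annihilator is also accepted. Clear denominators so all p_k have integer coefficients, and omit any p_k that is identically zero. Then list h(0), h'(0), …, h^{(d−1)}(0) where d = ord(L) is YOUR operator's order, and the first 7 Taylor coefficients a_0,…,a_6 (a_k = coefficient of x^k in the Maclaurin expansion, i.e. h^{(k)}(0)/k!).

L = 18·Dx - 6·Dx^2 + Dx^3  (order 3).
h: a_k = 0, 0, 3, 6, 9/2, 0, -27/10, …
ICs: h(0) = 0, h′(0) = 0, h′′(0) = 6.

f: a_k = 0, -3, 0, 9/2, 0, -81/40, 0, …
g: a_k = -2, -6, -9, -9, -27/4, -81/20, -81/40, …
f·g: L₀ = L_f ⊗_s L_g, ord ≤ 2·1.
h=∫₀ˣh₀: take L = L₀·Dx.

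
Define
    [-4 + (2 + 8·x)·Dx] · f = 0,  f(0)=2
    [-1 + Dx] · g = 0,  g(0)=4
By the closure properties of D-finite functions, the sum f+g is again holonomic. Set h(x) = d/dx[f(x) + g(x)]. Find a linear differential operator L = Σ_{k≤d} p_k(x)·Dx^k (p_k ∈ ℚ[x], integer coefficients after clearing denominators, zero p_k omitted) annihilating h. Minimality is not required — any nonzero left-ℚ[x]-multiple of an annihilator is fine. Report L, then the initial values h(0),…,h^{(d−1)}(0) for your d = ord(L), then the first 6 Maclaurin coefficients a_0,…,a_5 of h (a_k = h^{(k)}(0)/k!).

L = (-14 - 8·x) + (11 - 8·x - 16·x^2)·Dx + (3 + 16·x + 16·x^2)·Dx^2  (order 2).
h: a_k = 8, -4, 26, -238/3, 1681/6, -30239/30, …
ICs: h(0) = 8, h′(0) = -4.

f: a_k = 2, 4, -4, 8, -20, 56, …
g: a_k = 4, 4, 2, 2/3, 1/6, 1/30, …
h₀=f+g: left-lcm gives L₀, ord ≤ 2.
h₀' ⇒ L via d/dx closure of L₀.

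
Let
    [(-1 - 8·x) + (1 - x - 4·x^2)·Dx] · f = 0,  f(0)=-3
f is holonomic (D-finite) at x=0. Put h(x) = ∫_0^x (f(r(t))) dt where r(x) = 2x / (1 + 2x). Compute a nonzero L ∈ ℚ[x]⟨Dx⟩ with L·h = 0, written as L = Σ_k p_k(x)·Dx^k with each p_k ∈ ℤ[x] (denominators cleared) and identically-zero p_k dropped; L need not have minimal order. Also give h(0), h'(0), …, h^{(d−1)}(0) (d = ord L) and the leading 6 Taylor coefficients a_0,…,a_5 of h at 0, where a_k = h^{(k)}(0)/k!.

f: a_k = -3, -3, -15, -27, -87, -195, …
h₀=f(r): pull back L_f along r ⇒ L₀.
h=∫₀ˣh₀: take L = L₀·Dx.
L = (2 + 36·x)·Dx + (-1 - 4·x + 12·x^2 + 32·x^3)·Dx^2  (order 2).
h: a_k = 0, -3, -3, -16, 0, -768/5, …
ICs: h(0) = 0, h′(0) = -3.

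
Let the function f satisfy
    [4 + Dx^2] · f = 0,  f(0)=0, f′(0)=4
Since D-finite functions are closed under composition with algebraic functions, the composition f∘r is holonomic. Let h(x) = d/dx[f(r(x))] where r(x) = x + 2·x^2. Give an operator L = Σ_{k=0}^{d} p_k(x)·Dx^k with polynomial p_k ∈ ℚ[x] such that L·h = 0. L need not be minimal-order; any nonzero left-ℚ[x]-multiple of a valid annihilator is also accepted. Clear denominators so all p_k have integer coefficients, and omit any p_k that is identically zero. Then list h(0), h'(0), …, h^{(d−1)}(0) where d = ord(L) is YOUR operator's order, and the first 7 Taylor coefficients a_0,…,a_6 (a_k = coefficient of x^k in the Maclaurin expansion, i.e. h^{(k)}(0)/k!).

L = (52 + 64·x + 384·x^2 + 1024·x^3 + 1024·x^4) + (-12 - 48·x)·Dx + (1 + 8·x + 16·x^2)·Dx^2  (order 2).
h: a_k = 4, 16, -8, -64, -472/3, -96, 6704/45, …
ICs: h(0) = 4, h′(0) = 16.

f: a_k = 0, 4, 0, -8/3, 0, 8/15, 0, …
h₀=f(r): pull back L_f along r ⇒ L₀.
Differentiate: ansatz ord ≤ ord L₀ ⇒ L.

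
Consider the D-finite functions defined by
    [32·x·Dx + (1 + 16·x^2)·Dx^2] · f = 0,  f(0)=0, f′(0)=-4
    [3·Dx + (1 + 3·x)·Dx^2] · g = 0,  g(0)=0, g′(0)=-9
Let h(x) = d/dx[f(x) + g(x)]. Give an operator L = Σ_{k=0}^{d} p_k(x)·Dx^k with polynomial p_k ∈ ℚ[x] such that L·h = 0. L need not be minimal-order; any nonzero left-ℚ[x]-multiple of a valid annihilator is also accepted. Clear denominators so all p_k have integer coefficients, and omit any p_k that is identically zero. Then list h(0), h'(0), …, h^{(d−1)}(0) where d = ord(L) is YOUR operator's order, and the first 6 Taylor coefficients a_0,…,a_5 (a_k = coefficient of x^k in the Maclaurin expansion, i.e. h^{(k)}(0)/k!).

L = (-96 - 864·x + 4608·x^2 + 4608·x^3) + (-50 - 192·x + 672·x^2 + 9216·x^3 + 9216·x^4)·Dx + (-3 + 23·x + 96·x^2 + 512·x^3 + 2304·x^4 + 2304·x^5)·Dx^2  (order 2).
h: a_k = -13, 27, -17, 243, -1753, 2187, …
ICs: h(0) = -13, h′(0) = 27.

f: a_k = 0, -4, 0, 64/3, 0, -1024/5, …
g: a_k = 0, -9, 27/2, -27, 243/4, -729/5, …
Weyl lclm of L_f,L_g ⇒ L₀ (ord ≤ 4).
h₀' ⇒ L via d/dx closure of L₀.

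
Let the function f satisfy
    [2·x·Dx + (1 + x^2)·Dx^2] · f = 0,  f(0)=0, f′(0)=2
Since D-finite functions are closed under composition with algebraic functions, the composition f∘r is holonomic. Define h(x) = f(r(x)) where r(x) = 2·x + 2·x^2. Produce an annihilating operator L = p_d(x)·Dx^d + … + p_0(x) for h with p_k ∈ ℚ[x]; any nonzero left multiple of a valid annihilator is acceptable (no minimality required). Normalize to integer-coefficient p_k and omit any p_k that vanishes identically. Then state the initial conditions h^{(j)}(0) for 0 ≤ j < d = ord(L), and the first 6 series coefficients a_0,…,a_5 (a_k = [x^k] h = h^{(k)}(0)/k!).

L = (-2 + 8·x + 32·x^2 + 48·x^3 + 24·x^4)·Dx + (1 + 2·x + 4·x^2 + 16·x^3 + 20·x^4 + 8·x^5)·Dx^2  (order 2).
h: a_k = 0, 4, 4, -16/3, -16, -16/5, …
ICs: h(0) = 0, h′(0) = 4.

f: a_k = 0, 2, 0, -2/3, 0, 2/5, …
L₀ from L_f via x↦r, Dx↦r'^{-1}Dx.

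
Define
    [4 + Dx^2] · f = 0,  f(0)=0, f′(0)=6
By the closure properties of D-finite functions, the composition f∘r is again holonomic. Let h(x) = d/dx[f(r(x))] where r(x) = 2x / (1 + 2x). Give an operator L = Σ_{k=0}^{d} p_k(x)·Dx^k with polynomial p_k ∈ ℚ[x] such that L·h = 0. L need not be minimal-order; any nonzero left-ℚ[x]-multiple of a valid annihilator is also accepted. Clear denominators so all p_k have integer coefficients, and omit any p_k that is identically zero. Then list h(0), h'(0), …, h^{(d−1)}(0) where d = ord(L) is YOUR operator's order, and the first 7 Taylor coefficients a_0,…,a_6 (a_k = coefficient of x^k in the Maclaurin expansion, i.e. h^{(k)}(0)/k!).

L = (40 + 96·x + 96·x^2) + (12 + 72·x + 144·x^2 + 96·x^3)·Dx + (1 + 8·x + 24·x^2 + 32·x^3 + 16·x^4)·Dx^2  (order 2).
h: a_k = 12, -48, 48, 384, -2752, 11520, -565504/15, …
ICs: h(0) = 12, h′(0) = -48.

f: a_k = 0, 6, 0, -4, 0, 4/5, 0, …
Change of var in L_f (x↦r) gives L₀.
Differentiate: ansatz ord ≤ ord L₀ ⇒ L.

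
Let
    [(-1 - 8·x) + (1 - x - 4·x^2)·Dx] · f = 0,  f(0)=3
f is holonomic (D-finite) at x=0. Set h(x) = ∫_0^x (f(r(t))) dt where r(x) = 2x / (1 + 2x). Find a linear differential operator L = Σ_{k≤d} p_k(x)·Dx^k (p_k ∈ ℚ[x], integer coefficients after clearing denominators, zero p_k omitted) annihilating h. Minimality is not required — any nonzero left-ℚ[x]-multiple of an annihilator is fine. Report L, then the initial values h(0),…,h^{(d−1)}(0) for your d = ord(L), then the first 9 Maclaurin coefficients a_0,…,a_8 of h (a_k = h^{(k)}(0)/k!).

f: a_k = 3, 3, 15, 27, 87, 195, 543, 1323, 3495, …
h₀=f(r): pull back L_f along r ⇒ L₀.
h=∫h₀ ⇒ L = L₀·Dx.
L = (2 + 36·x)·Dx + (-1 - 4·x + 12·x^2 + 32·x^3)·Dx^2  (order 2).
h: a_k = 0, 3, 3, 16, 0, 768/5, -256, 15360/7, -6912, …
ICs: h(0) = 0, h′(0) = 3.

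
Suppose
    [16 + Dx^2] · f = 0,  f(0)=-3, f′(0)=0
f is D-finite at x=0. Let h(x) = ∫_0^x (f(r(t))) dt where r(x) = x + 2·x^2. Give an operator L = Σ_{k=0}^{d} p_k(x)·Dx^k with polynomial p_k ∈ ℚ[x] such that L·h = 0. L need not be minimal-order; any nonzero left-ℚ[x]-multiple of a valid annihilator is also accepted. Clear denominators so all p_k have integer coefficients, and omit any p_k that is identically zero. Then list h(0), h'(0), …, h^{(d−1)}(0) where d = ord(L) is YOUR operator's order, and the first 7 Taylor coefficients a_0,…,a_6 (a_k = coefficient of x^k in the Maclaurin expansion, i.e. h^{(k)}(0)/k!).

L = (16 + 192·x + 768·x^2 + 1024·x^3)·Dx - 4·Dx^2 + (1 + 4·x)·Dx^3  (order 3).
h: a_k = 0, -3, 0, 8, 24, 64/5, -128/3, …
ICs: h(0) = 0, h′(0) = -3, h′′(0) = 0.

f: a_k = -3, 0, 24, 0, -32, 0, 256/15, …
L₀ from L_f via x↦r, Dx↦r'^{-1}Dx.
Integrate: L := L₀·Dx.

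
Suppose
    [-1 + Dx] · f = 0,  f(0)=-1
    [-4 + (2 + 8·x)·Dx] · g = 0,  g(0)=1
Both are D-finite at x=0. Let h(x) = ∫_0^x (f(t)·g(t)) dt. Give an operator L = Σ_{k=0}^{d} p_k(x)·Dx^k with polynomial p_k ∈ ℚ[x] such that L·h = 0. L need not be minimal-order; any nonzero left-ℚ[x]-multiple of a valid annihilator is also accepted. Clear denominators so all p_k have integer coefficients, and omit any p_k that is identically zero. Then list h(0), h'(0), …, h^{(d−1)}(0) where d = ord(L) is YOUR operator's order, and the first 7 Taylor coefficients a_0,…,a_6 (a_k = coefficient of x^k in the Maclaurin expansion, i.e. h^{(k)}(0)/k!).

L = (-3 - 4·x)·Dx + (1 + 4·x)·Dx^2  (order 2).
h: a_k = 0, -1, -3/2, -1/6, -19/24, 53/40, -2371/720, …
ICs: h(0) = 0, h′(0) = -1.

f: a_k = -1, -1, -1/2, -1/6, -1/24, -1/120, -1/720, …
g: a_k = 1, 2, -2, 4, -10, 28, -84, …
Product ⇒ symmetric product L₀, ord ≤ 1.
Integrate: L := L₀·Dx.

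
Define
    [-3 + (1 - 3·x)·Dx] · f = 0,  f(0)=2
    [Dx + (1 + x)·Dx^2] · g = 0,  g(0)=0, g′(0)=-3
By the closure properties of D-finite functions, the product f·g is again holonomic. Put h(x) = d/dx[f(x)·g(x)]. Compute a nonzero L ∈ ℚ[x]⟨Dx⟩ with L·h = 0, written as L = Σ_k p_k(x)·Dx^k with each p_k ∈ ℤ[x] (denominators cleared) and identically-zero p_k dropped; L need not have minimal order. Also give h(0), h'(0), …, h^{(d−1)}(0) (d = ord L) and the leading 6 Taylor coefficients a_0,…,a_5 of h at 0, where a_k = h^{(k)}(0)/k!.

f: a_k = 2, 6, 18, 54, 162, 486, …
g: a_k = 0, -3, 3/2, -1, 3/4, -3/5, …
h₀=f·g: eliminate ⇒ L₀, order ≤ 1·2.
h₀' ⇒ L via d/dx closure of L₀.
L = 12 + (7 + 15·x)·Dx + (-1 + 2·x + 3·x^2)·Dx^2  (order 2).
h: a_k = -6, -30, -141, -558, -4197/2, -37743/5, …
ICs: h(0) = -6, h′(0) = -30.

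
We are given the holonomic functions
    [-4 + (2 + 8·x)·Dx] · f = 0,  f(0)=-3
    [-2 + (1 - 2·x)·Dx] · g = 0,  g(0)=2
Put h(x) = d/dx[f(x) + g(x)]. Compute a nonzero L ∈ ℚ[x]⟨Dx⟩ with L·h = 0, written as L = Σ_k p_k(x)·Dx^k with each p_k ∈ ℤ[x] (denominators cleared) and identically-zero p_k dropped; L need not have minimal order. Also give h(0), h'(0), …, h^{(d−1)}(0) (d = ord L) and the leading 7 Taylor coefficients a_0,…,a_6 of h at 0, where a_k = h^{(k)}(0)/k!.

f: a_k = -3, -6, 6, -12, 30, -84, 252, …
g: a_k = 2, 4, 8, 16, 32, 64, 128, …
Sum ⇒ L₀ = lclm(L_f,L_g) in ℚ(x)⟨Dx⟩.
Derive L from L₀ (diff closure).
L = (-16 - 16·x) + (-2 - 40·x - 56·x^2)·Dx + (1 + 4·x - 4·x^2 - 16·x^3)·Dx^2  (order 2).
h: a_k = -2, 28, 12, 248, -100, 2280, -3752, …
ICs: h(0) = -2, h′(0) = 28.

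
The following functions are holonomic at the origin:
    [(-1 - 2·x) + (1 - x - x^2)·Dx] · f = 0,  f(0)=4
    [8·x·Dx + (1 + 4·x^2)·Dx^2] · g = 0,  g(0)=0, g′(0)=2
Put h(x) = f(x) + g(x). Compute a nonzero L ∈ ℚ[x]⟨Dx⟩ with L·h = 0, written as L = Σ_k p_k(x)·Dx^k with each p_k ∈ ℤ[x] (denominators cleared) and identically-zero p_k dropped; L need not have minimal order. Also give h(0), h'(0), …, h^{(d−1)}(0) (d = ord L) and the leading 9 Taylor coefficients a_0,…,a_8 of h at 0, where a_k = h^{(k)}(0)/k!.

f: a_k = 4, 4, 8, 12, 20, 32, 52, 84, 136, …
g: a_k = 0, 2, 0, -8/3, 0, 32/5, 0, -128/7, 0, …
h₀=f+g: left-lcm gives L₀, ord ≤ 3.
L = (-16 + 64·x + 400·x^2 + 576·x^3 + 696·x^4 + 96·x^6)·Dx + (13 + 24·x + 22·x^2 + 204·x^3 + 548·x^4 + 488·x^5 + 48·x^6 + 96·x^7)·Dx^2 + (-2 - 5·x - 14·x^2 + 2·x^3 - 13·x^4 + 92·x^5 + 48·x^6 + 16·x^7 + 16·x^8)·Dx^3  (order 3).
h: a_k = 4, 6, 8, 28/3, 20, 192/5, 52, 460/7, 136, …
ICs: h(0) = 4, h′(0) = 6, h′′(0) = 16.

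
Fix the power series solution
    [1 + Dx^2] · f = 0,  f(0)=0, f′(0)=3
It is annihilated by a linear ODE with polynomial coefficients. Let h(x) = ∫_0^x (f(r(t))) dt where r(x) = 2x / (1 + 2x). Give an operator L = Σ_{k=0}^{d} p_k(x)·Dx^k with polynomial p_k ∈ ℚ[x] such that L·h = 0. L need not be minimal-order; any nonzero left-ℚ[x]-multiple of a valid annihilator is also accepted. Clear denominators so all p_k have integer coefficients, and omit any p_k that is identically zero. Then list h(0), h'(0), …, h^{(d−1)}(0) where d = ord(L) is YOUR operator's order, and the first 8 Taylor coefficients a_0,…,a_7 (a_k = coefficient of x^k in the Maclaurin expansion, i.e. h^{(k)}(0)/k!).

f: a_k = 0, 3, 0, -1/2, 0, 1/40, 0, -1/1680, …
L₀ from L_f via x↦r, Dx↦r'^{-1}Dx.
∫: right-multiply L₀ by Dx.
L = 4·Dx + (4 + 24·x + 48·x^2 + 32·x^3)·Dx^2 + (1 + 8·x + 24·x^2 + 32·x^3 + 16·x^4)·Dx^3  (order 3).
h: a_k = 0, 0, 3, -4, 5, -24/5, 2/15, 120/7, …
ICs: h(0) = 0, h′(0) = 0, h′′(0) = 6.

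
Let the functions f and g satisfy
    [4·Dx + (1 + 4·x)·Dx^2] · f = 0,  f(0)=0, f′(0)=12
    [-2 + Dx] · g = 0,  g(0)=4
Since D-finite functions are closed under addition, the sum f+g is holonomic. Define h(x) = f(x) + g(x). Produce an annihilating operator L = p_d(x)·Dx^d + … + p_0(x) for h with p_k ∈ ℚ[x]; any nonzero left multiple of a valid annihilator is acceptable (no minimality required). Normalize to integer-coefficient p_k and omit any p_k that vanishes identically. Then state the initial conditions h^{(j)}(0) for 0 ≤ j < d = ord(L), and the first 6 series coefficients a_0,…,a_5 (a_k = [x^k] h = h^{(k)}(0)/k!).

f: a_k = 0, 12, -24, 64, -192, 3072/5, …
g: a_k = 4, 8, 8, 16/3, 8/3, 16/15, …
f+g: L₀ = lclm(L_f,L_g), ord ≤ 2+1.
L = (-40 - 32·x)·Dx + (14 - 16·x - 32·x^2)·Dx^2 + (3 + 16·x + 16·x^2)·Dx^3  (order 3).
h: a_k = 4, 20, -16, 208/3, -568/3, 9232/15, …
ICs: h(0) = 4, h′(0) = 20, h′′(0) = -32.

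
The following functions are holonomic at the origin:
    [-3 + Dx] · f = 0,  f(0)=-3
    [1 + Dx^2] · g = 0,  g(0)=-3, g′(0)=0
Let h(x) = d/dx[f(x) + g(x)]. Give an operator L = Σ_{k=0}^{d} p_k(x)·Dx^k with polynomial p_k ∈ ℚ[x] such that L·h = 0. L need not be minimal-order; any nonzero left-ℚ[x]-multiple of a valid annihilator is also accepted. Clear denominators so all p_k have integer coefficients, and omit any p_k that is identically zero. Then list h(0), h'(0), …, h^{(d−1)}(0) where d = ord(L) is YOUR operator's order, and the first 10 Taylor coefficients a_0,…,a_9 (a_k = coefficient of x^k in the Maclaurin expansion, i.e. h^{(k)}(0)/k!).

f: a_k = -3, -9, -27/2, -27/2, -81/8, -243/40, -243/80, -729/560, -2187/4480, -729/4480, …
g: a_k = -3, 0, 3/2, 0, -1/8, 0, 1/240, 0, -1/13440, 0, …
L₀ := lclm(L_f,L_g); ord L₀ ≤ 1+2.
Derive L from L₀ (diff closure).
L = 3 - Dx + 3·Dx^2 - Dx^3  (order 3).
h: a_k = -9, -24, -81/2, -41, -243/8, -91/5, -729/80, -3281/840, -6561/4480, -7381/15120, …
ICs: h(0) = -9, h′(0) = -24, h′′(0) = -81.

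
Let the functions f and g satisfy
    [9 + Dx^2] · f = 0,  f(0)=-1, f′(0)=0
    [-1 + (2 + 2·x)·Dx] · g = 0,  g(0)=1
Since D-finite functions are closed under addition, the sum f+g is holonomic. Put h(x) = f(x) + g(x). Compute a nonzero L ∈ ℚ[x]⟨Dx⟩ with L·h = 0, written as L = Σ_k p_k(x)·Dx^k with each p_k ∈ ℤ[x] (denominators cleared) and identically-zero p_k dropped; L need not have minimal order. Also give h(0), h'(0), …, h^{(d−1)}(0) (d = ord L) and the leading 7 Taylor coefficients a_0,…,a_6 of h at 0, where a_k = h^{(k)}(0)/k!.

f: a_k = -1, 0, 9/2, 0, -27/8, 0, 81/80, …
g: a_k = 1, 1/2, -1/8, 1/16, -5/128, 7/256, -21/1024, …
Sum ⇒ L₀ = lclm(L_f,L_g) in ℚ(x)⟨Dx⟩.
L = (-351 - 648·x - 324·x^2) + (630 + 1926·x + 1944·x^2 + 648·x^3)·Dx + (-39 - 72·x - 36·x^2)·Dx^2 + (70 + 214·x + 216·x^2 + 72·x^3)·Dx^3  (order 3).
h: a_k = 0, 1/2, 35/8, 1/16, -437/128, 7/256, 5079/5120, …
ICs: h(0) = 0, h′(0) = 1/2, h′′(0) = 35/4.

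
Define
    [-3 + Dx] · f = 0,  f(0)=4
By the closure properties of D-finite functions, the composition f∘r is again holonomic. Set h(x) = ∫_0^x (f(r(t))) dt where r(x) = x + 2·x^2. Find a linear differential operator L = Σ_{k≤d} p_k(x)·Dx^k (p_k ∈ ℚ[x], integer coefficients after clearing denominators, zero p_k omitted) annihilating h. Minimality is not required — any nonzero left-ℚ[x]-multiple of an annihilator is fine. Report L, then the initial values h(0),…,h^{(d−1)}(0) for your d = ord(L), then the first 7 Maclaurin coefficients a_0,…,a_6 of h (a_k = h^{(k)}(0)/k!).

L = (-3 - 12·x)·Dx + Dx^2  (order 2).
h: a_k = 0, 4, 6, 14, 45/2, 387/10, 1107/20, …
ICs: h(0) = 0, h′(0) = 4.

f: a_k = 4, 12, 18, 18, 27/2, 81/10, 81/20, …
L₀ from L_f via x↦r, Dx↦r'^{-1}Dx.
h=∫h₀ ⇒ L = L₀·Dx.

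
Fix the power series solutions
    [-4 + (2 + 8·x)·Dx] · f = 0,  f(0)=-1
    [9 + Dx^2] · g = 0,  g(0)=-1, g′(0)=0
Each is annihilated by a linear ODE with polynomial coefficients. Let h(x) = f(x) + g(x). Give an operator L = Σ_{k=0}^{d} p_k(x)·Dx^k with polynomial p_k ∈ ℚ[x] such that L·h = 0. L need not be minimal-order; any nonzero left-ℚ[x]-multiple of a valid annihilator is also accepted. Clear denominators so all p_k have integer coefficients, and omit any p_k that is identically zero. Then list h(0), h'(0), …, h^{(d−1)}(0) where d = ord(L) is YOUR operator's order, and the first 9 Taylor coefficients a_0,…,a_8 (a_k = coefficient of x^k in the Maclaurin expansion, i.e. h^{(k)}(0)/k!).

L = (-378 - 1296·x - 2592·x^2) + (45 + 828·x + 3888·x^2 + 5184·x^3)·Dx + (-42 - 144·x - 288·x^2)·Dx^2 + (5 + 92·x + 432·x^2 + 576·x^3)·Dx^3  (order 3).
h: a_k = -2, -2, 13/2, -4, 53/8, -28, 6801/80, -264, 3843111/4480, …
ICs: h(0) = -2, h′(0) = -2, h′′(0) = 13.

f: a_k = -1, -2, 2, -4, 10, -28, 84, -264, 858, …
g: a_k = -1, 0, 9/2, 0, -27/8, 0, 81/80, 0, -729/4480, …
Sum ⇒ L₀ = lclm(L_f,L_g) in ℚ(x)⟨Dx⟩.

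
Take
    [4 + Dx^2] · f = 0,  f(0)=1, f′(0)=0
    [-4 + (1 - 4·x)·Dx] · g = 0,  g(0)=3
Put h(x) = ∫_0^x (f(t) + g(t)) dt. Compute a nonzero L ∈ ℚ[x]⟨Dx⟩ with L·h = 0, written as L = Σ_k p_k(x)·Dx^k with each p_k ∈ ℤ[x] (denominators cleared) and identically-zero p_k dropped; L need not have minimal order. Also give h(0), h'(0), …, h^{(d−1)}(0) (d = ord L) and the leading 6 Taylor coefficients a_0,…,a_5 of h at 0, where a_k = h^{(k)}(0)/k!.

f: a_k = 1, 0, -2, 0, 2/3, 0, …
g: a_k = 3, 12, 48, 192, 768, 3072, …
h₀=f+g: left-lcm gives L₀, ord ≤ 3.
∫: right-multiply L₀ by Dx.
L = (-400 + 128·x - 256·x^2)·Dx + (36 - 176·x + 192·x^2 - 256·x^3)·Dx^2 + (-100 + 32·x - 64·x^2)·Dx^3 + (9 - 44·x + 48·x^2 - 64·x^3)·Dx^4  (order 4).
h: a_k = 0, 4, 6, 46/3, 48, 2306/15, …
ICs: h(0) = 0, h′(0) = 4, h′′(0) = 12, h′′′(0) = 92.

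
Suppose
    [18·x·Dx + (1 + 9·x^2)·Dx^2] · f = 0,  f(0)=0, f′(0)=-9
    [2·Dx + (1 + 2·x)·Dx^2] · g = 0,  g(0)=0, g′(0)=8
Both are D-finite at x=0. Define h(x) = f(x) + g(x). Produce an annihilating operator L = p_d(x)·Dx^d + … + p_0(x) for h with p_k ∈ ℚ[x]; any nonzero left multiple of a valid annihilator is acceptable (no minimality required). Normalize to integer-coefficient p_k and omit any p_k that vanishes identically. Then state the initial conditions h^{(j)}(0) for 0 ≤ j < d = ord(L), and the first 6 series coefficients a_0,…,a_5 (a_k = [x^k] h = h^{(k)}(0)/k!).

f: a_k = 0, -9, 0, 27, 0, -729/5, …
g: a_k = 0, 8, -8, 32/3, -16, 128/5, …
Weyl lclm of L_f,L_g ⇒ L₀ (ord ≤ 4).
L = (-18 - 108·x + 486·x^2 + 324·x^3)·Dx + (-13 - 36·x + 135·x^2 + 972·x^3 + 648·x^4)·Dx^2 + (-1 + 7·x + 18·x^2 + 81·x^3 + 243·x^4 + 162·x^5)·Dx^3  (order 3).
h: a_k = 0, -1, -8, 113/3, -16, -601/5, …
ICs: h(0) = 0, h′(0) = -1, h′′(0) = -16.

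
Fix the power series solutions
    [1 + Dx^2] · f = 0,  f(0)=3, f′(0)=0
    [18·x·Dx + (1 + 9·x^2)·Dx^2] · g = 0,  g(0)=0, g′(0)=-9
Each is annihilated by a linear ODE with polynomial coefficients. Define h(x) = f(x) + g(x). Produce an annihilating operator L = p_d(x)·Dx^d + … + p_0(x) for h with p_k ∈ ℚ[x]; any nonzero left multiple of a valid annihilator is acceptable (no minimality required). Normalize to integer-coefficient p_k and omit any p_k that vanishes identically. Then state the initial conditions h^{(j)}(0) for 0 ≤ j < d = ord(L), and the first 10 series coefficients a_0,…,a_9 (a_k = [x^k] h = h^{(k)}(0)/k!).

f: a_k = 3, 0, -3/2, 0, 1/8, 0, -1/240, 0, 1/13440, 0, …
g: a_k = 0, -9, 0, 27, 0, -729/5, 0, 6561/7, 0, -6561, …
h₀=f+g: left-lcm gives L₀, ord ≤ 4.
L = (-1926·x + 17820·x^3 + 1458·x^5)·Dx + (-17 + 351·x^2 + 4617·x^4 + 729·x^6)·Dx^2 + (-1926·x + 17820·x^3 + 1458·x^5)·Dx^3 + (-17 + 351·x^2 + 4617·x^4 + 729·x^6)·Dx^4  (order 4).
h: a_k = 3, -9, -3/2, 27, 1/8, -729/5, -1/240, 6561/7, 1/13440, -6561, …
ICs: h(0) = 3, h′(0) = -9, h′′(0) = -3, h′′′(0) = 162.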